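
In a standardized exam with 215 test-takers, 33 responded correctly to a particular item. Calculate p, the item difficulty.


Item difficulty p = number correct / total examinees
p = 33 / 215
p = 0.1535

0.1535


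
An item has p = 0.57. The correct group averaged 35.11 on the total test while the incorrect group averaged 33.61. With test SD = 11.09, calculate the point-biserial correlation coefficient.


q = 1 - p = 0.43
rpb = ((M1 - M0) / SD) * sqrt(p * q)
rpb = ((35.11 - 33.61) / 11.09) * sqrt(0.57 * 0.43)
rpb = 0.067

0.067


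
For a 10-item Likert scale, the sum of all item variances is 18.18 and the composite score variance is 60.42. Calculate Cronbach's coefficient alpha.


alpha = (k/(k-1)) * (1 - sum(si^2)/s_total^2)
= (10/9) * (1 - 18.18/60.42)
alpha = 0.7768

0.7768


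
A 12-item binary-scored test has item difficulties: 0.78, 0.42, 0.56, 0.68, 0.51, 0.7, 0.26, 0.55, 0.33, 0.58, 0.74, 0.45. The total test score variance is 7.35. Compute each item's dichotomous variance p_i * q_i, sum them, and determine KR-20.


For each item, compute p_i * q_i:
  Item 1: 0.78 * 0.22 = 0.1716
  Item 2: 0.42 * 0.58 = 0.2436
  Item 3: 0.56 * 0.44 = 0.2464
  Item 4: 0.68 * 0.32 = 0.2176
  Item 5: 0.51 * 0.49 = 0.2499
  Item 6: 0.7 * 0.3 = 0.21
  Item 7: 0.26 * 0.74 = 0.1924
  Item 8: 0.55 * 0.45 = 0.2475
  Item 9: 0.33 * 0.67 = 0.2211
  Item 10: 0.58 * 0.42 = 0.2436
  Item 11: 0.74 * 0.26 = 0.1924
  Item 12: 0.45 * 0.55 = 0.2475
Sum(p_i * q_i) = 0.1716 + 0.2436 + 0.2464 + 0.2176 + 0.2499 + 0.21 + 0.1924 + 0.2475 + 0.2211 + 0.2436 + 0.1924 + 0.2475 = 2.6836
KR-20 = (k/(k-1)) * (1 - Sum(p_i*q_i) / Var_total)
= (12/11) * (1 - 2.6836/7.35)
= 1.0909 * 0.6349
KR-20 = 0.6926

0.6926


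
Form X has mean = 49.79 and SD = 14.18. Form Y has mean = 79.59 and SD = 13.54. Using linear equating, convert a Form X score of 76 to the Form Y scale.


slope = SD_Y / SD_X = 13.54 / 14.18 ~ 0.9549
intercept = mean_Y - slope * mean_X = 79.59 - (13.54 / 14.18) * 49.79 ~ 32.0472
Y = slope * X + intercept. To avoid rounding drift from the rounded slope/intercept, evaluate the equivalent form Y = mean_Y + SD_Y * (X - mean_X) / SD_X at full precision:
Y = 79.59 + 13.54 * (76 - 49.79) / 14.18
Y = 79.59 + 13.54 * 26.21 / 14.18
Y = 79.59 + 354.8834 / 14.18
Y = 79.59 + 25.027
Y = 104.617

104.617


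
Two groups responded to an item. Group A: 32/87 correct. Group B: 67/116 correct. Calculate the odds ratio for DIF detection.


Odds_A = 32/55 = 0.5818
Odds_B = 67/49 = 1.3673
OR = Odds_A / Odds_B = 0.5818 / 1.3673
Exactly, OR = (32 * 49) / (55 * 67) = 1568 / 3685
OR = 0.4255

0.4255


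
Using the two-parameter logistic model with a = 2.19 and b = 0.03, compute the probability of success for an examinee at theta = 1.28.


a*(theta - b) = 2.19 * (1.28 - 0.03) = 2.7375
exp(-2.7375) = 0.0647
P = 1 / (1 + 0.0647)
P = 0.9392

0.9392


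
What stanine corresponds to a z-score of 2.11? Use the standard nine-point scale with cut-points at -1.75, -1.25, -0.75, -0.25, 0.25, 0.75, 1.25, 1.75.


Stanine boundaries: [-1.75, -1.25, -0.75, -0.25, 0.25, 0.75, 1.25, 1.75]
z = 2.11
Check each boundary:
  z >= -1.75 -> could be stanine 2
  z >= -1.25 -> could be stanine 3
  z >= -0.75 -> could be stanine 4
  z >= -0.25 -> could be stanine 5
  z >= 0.25 -> could be stanine 6
  z >= 0.75 -> could be stanine 7
  z >= 1.25 -> could be stanine 8
  z >= 1.75 -> could be stanine 9
Highest qualifying boundary gives stanine = 9

9


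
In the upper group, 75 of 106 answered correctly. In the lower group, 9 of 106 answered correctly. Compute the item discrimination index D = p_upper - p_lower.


p_upper = 75/106 = 0.7075
p_lower = 9/106 = 0.0849
D = 0.7075 - 0.0849 = 0.6226

0.6226


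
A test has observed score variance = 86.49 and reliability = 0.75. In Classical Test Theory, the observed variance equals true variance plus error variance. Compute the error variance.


var_true = rxx * var_obs = 0.75 * 86.49 = 64.8675
var_error = var_obs - var_true
var_error = 86.49 - 64.8675
var_error = 21.6225

21.6225


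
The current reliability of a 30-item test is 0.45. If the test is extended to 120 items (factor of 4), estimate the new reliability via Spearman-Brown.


r_new = (n * rxx) / (1 + (n-1) * rxx)
r_new = (4 * 0.45) / (1 + 3 * 0.45)
r_new = 1.8 / 2.35
r_new = 0.766

0.766


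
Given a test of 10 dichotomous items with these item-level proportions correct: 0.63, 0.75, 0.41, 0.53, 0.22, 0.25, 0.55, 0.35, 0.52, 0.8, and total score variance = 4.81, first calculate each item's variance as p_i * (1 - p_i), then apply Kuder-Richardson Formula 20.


For each item, compute p_i * q_i:
  Item 1: 0.63 * 0.37 = 0.2331
  Item 2: 0.75 * 0.25 = 0.1875
  Item 3: 0.41 * 0.59 = 0.2419
  Item 4: 0.53 * 0.47 = 0.2491
  Item 5: 0.22 * 0.78 = 0.1716
  Item 6: 0.25 * 0.75 = 0.1875
  Item 7: 0.55 * 0.45 = 0.2475
  Item 8: 0.35 * 0.65 = 0.2275
  Item 9: 0.52 * 0.48 = 0.2496
  Item 10: 0.8 * 0.2 = 0.16
Sum(p_i * q_i) = 0.2331 + 0.1875 + 0.2419 + 0.2491 + 0.1716 + 0.1875 + 0.2475 + 0.2275 + 0.2496 + 0.16 = 2.1553
KR-20 = (k/(k-1)) * (1 - Sum(p_i*q_i) / Var_total)
= (10/9) * (1 - 2.1553/4.81)
= 1.1111 * 0.5519
KR-20 = 0.6132

0.6132


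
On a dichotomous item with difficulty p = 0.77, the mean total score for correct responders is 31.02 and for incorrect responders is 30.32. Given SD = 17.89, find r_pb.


q = 1 - p = 0.23
rpb = ((M1 - M0) / SD) * sqrt(p * q)
rpb = ((31.02 - 30.32) / 17.89) * sqrt(0.77 * 0.23)
rpb = 0.0165

0.0165


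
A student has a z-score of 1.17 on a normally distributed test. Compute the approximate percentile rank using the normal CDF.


CDF(z) = 0.5 * (1 + erf(z/sqrt(2)))
erf(0.8273) = 0.758
CDF = 0.879
Percentile rank = 0.879 * 100 = 87.9

87.9


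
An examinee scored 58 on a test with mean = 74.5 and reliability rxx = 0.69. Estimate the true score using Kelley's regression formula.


T_est = rxx * X + (1 - rxx) * mean
T_est = 0.69 * 58 + 0.31 * 74.5
T_est = 40.02 + 23.095
T_est = 63.115

63.115


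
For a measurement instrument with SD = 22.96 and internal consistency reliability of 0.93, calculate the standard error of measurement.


SEM = SD * sqrt(1 - rxx)
SEM = 22.96 * sqrt(1 - 0.93)
SEM = 22.96 * sqrt(0.07) = 22.96 * 0.264575
SEM = 6.0746

6.0746


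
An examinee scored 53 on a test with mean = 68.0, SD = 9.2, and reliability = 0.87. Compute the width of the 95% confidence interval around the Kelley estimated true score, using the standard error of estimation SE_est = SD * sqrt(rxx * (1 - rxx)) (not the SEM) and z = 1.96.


True score estimate = 0.87*53 + 0.13*68.0 = 54.95
SE_est = SD * sqrt(rxx * (1 - rxx)) = 9.2 * sqrt(0.87 * 0.13) = 9.2 * sqrt(0.1131) = 3.093992
CI = T_est +/- z * SE_est, so width = 2 * z * SE_est = 2 * 1.96 * 3.093992
Width = 12.1284

12.1284


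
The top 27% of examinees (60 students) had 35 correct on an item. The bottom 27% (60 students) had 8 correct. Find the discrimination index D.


p_upper = 35/60 = 0.5833
p_lower = 8/60 = 0.1333
D = 0.5833 - 0.1333 = 0.45

0.45


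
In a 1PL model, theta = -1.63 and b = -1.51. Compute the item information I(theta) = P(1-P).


P = 1/(1+exp(-(-1.63--1.51))) = 0.47
I = P*(1-P) = 0.47 * 0.53
I = 0.2491

0.2491


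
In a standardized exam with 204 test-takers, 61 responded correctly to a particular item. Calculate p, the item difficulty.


Item difficulty p = number correct / total examinees
p = 61 / 204
p = 0.299

0.299


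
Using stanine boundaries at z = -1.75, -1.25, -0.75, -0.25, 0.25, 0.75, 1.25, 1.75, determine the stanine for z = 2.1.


Stanine boundaries: [-1.75, -1.25, -0.75, -0.25, 0.25, 0.75, 1.25, 1.75]
z = 2.1
Check each boundary:
  z >= -1.75 -> could be stanine 2
  z >= -1.25 -> could be stanine 3
  z >= -0.75 -> could be stanine 4
  z >= -0.25 -> could be stanine 5
  z >= 0.25 -> could be stanine 6
  z >= 0.75 -> could be stanine 7
  z >= 1.25 -> could be stanine 8
  z >= 1.75 -> could be stanine 9
Highest qualifying boundary gives stanine = 9

9


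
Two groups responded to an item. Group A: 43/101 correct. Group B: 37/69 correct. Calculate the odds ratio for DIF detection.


Odds_A = 43/58 = 0.7414
Odds_B = 37/32 = 1.1562
OR = Odds_A / Odds_B = 0.7414 / 1.1562
Exactly, OR = (43 * 32) / (58 * 37) = 1376 / 2146
OR = 0.6412

0.6412


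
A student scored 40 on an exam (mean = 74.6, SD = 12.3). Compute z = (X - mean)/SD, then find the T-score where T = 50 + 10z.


z = (X - mean) / SD = (40 - 74.6) / 12.3
z = -34.6 / 12.3
z = -2.813
T-score = T = 50 + 10z
Carry z at full precision (z = -34.6 / 12.3) into the conversion:
T-score = 50 + 10 * (-34.6 / 12.3) = 50 + -346 / 12.3
T-score = 50 + -28.1301
T-score = 21.8699

21.8699


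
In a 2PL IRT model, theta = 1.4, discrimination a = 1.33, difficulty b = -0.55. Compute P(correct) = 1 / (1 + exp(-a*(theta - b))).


a*(theta - b) = 1.33 * (1.4 - -0.55) = 2.5935
exp(-2.5935) = 0.0748
P = 1 / (1 + 0.0748)
P = 0.9304

0.9304


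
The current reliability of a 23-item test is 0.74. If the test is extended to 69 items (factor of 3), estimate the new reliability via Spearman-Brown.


r_new = (n * rxx) / (1 + (n-1) * rxx)
r_new = (3 * 0.74) / (1 + 2 * 0.74)
r_new = 2.22 / 2.48
r_new = 0.8952

0.8952


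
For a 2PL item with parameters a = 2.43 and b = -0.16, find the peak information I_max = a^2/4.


For 2PL, max info at theta = b = -0.16
I_max = a^2 / 4 = 2.43^2 / 4
= 5.9049 / 4
I_max = 1.4762

1.4762


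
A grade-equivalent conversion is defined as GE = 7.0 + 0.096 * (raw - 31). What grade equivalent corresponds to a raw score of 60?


raw - median = 60 - 31 = 29
slope * diff = 0.096 * 29 = 2.784
GE = 7.0 + 2.784
GE = 9.784

9.784


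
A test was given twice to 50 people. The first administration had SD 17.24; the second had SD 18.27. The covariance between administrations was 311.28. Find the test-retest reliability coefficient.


r = cov(X,Y) / (SD_X * SD_Y)
r = 311.28 / (17.24 * 18.27)
r = 311.28 / 314.9748
r = 0.9883

0.9883


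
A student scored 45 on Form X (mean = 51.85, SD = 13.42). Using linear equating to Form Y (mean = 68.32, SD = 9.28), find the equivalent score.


slope = SD_Y / SD_X = 9.28 / 13.42 ~ 0.6915
intercept = mean_Y - slope * mean_X = 68.32 - (9.28 / 13.42) * 51.85 ~ 32.4655
Y = slope * X + intercept. To avoid rounding drift from the rounded slope/intercept, evaluate the equivalent form Y = mean_Y + SD_Y * (X - mean_X) / SD_X at full precision:
Y = 68.32 + 9.28 * (45 - 51.85) / 13.42
Y = 68.32 - 9.28 * 6.85 / 13.42
Y = 68.32 - 63.568 / 13.42
Y = 68.32 - 4.7368
Y = 63.5832

63.5832


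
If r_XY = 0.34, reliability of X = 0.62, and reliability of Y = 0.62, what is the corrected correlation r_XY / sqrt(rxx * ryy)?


r_corrected = rxy / sqrt(rxx * ryy)
= 0.34 / sqrt(0.62 * 0.62)
= 0.34 / sqrt(0.3844)
= 0.34 / 0.62
r_corrected = 0.5484

0.5484


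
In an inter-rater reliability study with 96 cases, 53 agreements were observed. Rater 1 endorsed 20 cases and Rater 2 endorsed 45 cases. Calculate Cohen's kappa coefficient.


P_o = 53/96 = 0.552083
P_e = (20*45 + 76*51) / 9216 = 0.518229
kappa = (P_o - P_e) / (1 - P_e)
kappa = (0.552083 - 0.518229) / (1 - 0.518229)
kappa = 0.0703

0.0703


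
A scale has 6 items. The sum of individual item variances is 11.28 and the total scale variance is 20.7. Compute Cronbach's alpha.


alpha = (k/(k-1)) * (1 - sum(si^2)/s_total^2)
= (6/5) * (1 - 11.28/20.7)
alpha = 0.5461

0.5461


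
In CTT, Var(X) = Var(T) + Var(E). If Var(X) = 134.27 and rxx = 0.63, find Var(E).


var_true = rxx * var_obs = 0.63 * 134.27 = 84.5901
var_error = var_obs - var_true
var_error = 134.27 - 84.5901
var_error = 49.6799

49.6799


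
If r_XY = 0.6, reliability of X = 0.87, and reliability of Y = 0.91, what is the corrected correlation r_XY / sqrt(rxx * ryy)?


r_corrected = rxy / sqrt(rxx * ryy)
= 0.6 / sqrt(0.87 * 0.91)
= 0.6 / sqrt(0.7917)
= 0.6 / 0.889775
r_corrected = 0.6743

0.6743


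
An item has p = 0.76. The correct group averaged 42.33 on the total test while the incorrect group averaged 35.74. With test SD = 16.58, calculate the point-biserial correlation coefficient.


q = 1 - p = 0.24
rpb = ((M1 - M0) / SD) * sqrt(p * q)
rpb = ((42.33 - 35.74) / 16.58) * sqrt(0.76 * 0.24)
rpb = 0.1698

0.1698


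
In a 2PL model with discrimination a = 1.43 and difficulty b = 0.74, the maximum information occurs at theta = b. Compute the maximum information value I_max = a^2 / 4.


For 2PL, max info at theta = b = 0.74
I_max = a^2 / 4 = 1.43^2 / 4
= 2.0449 / 4
I_max = 0.5112

0.5112


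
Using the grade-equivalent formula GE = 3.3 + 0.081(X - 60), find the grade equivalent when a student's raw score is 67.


raw - median = 67 - 60 = 7
slope * diff = 0.081 * 7 = 0.567
GE = 3.3 + 0.567
GE = 3.867

3.867


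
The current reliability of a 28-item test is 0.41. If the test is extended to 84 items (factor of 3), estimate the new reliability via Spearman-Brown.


r_new = (n * rxx) / (1 + (n-1) * rxx)
r_new = (3 * 0.41) / (1 + 2 * 0.41)
r_new = 1.23 / 1.82
r_new = 0.6758

0.6758


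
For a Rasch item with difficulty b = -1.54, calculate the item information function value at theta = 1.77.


P = 1/(1+exp(-(1.77--1.54))) = 0.9648
I = P*(1-P) = 0.9648 * 0.0352
I = 0.034

0.034


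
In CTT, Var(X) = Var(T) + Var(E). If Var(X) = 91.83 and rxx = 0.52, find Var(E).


var_true = rxx * var_obs = 0.52 * 91.83 = 47.7516
var_error = var_obs - var_true
var_error = 91.83 - 47.7516
var_error = 44.0784

44.0784


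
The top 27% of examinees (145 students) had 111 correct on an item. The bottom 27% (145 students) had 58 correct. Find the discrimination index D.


p_upper = 111/145 = 0.7655
p_lower = 58/145 = 0.4
D = 0.7655 - 0.4 = 0.3655

0.3655


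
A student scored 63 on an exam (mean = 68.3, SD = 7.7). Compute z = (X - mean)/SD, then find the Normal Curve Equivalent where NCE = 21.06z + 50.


z = (X - mean) / SD = (63 - 68.3) / 7.7
z = -5.3 / 7.7
z = -0.6883
NCE = NCE = 21.06z + 50
Carry z at full precision (z = -5.3 / 7.7) into the conversion:
NCE = 21.06 * (-5.3 / 7.7) + 50 = -111.618 / 7.7 + 50
NCE = -14.4958 + 50
NCE = 35.5042

35.5042


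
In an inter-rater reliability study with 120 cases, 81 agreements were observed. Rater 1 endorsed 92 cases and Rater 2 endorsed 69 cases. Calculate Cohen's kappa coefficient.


P_o = 81/120 = 0.675
P_e = (92*69 + 28*51) / 14400 = 0.54
kappa = (P_o - P_e) / (1 - P_e)
kappa = (0.675 - 0.54) / (1 - 0.54)
kappa = 0.2935

0.2935


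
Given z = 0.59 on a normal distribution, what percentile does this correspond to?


CDF(z) = 0.5 * (1 + erf(z/sqrt(2)))
erf(0.4172) = 0.4448
CDF = 0.7224
Percentile rank = 0.7224 * 100 = 72.24

72.24


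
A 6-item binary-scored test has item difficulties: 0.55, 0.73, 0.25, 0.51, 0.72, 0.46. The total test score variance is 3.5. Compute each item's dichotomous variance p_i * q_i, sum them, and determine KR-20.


For each item, compute p_i * q_i:
  Item 1: 0.55 * 0.45 = 0.2475
  Item 2: 0.73 * 0.27 = 0.1971
  Item 3: 0.25 * 0.75 = 0.1875
  Item 4: 0.51 * 0.49 = 0.2499
  Item 5: 0.72 * 0.28 = 0.2016
  Item 6: 0.46 * 0.54 = 0.2484
Sum(p_i * q_i) = 0.2475 + 0.1971 + 0.1875 + 0.2499 + 0.2016 + 0.2484 = 1.332
KR-20 = (k/(k-1)) * (1 - Sum(p_i*q_i) / Var_total)
= (6/5) * (1 - 1.332/3.5)
= 1.2 * 0.6194
KR-20 = 0.7433

0.7433


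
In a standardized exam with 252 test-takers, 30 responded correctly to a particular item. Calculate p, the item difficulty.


Item difficulty p = number correct / total examinees
p = 30 / 252
p = 0.119

0.119


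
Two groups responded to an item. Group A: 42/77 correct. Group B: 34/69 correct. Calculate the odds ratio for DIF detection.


Odds_A = 42/35 = 1.2
Odds_B = 34/35 = 0.9714
OR = Odds_A / Odds_B = 1.2 / 0.9714
Exactly, OR = (42 * 35) / (35 * 34) = 1470 / 1190
OR = 1.2353

1.2353


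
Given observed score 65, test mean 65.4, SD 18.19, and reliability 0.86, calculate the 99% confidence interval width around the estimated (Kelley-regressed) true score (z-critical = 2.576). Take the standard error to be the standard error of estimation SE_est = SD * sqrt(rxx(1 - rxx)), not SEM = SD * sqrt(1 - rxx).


True score estimate = 0.86*65 + 0.14*65.4 = 65.056
SE_est = SD * sqrt(rxx * (1 - rxx)) = 18.19 * sqrt(0.86 * 0.14) = 18.19 * sqrt(0.1204) = 6.311694
CI = T_est +/- z * SE_est, so width = 2 * z * SE_est = 2 * 2.576 * 6.311694
Width = 32.5178

32.5178


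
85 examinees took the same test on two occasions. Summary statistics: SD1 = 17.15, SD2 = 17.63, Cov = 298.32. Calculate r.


r = cov(X,Y) / (SD_X * SD_Y)
r = 298.32 / (17.15 * 17.63)
r = 298.32 / 302.3545
r = 0.9867

0.9867


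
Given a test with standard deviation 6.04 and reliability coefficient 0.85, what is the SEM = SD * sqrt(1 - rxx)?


SEM = SD * sqrt(1 - rxx)
SEM = 6.04 * sqrt(1 - 0.85)
SEM = 6.04 * sqrt(0.15) = 6.04 * 0.387298
SEM = 2.3393

2.3393


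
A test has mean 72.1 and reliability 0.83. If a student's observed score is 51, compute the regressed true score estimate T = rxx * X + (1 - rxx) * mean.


T_est = rxx * X + (1 - rxx) * mean
T_est = 0.83 * 51 + 0.17 * 72.1
T_est = 42.33 + 12.257
T_est = 54.587

54.587


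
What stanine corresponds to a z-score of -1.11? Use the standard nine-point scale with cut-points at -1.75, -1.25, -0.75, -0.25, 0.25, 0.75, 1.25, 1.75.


Stanine boundaries: [-1.75, -1.25, -0.75, -0.25, 0.25, 0.75, 1.25, 1.75]
z = -1.11
Check each boundary:
  z >= -1.75 -> could be stanine 2
  z >= -1.25 -> could be stanine 3
  z < -0.75
  z < -0.25
  z < 0.25
  z < 0.75
  z < 1.25
  z < 1.75
Highest qualifying boundary gives stanine = 3

3


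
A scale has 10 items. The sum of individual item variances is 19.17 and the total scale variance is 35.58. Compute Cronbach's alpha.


alpha = (k/(k-1)) * (1 - sum(si^2)/s_total^2)
= (10/9) * (1 - 19.17/35.58)
alpha = 0.5125

0.5125


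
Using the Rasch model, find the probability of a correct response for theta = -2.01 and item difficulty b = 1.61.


theta - b = -2.01 - 1.61 = -3.62
exp(-(theta - b)) = exp(3.62) = 37.3376
P = 1 / (1 + 37.3376)
P = 0.0261

0.0261


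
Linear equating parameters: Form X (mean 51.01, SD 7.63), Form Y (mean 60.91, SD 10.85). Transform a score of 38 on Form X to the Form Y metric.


slope = SD_Y / SD_X = 10.85 / 7.63 ~ 1.422
intercept = mean_Y - slope * mean_X = 60.91 - (10.85 / 7.63) * 51.01 ~ -11.6272
Y = slope * X + intercept. To avoid rounding drift from the rounded slope/intercept, evaluate the equivalent form Y = mean_Y + SD_Y * (X - mean_X) / SD_X at full precision:
Y = 60.91 + 10.85 * (38 - 51.01) / 7.63
Y = 60.91 - 10.85 * 13.01 / 7.63
Y = 60.91 - 141.1585 / 7.63
Y = 60.91 - 18.5005
Y = 42.4095

42.4095


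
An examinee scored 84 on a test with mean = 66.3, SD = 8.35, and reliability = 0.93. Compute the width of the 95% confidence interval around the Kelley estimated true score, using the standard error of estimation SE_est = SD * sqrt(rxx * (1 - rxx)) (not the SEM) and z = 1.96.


True score estimate = 0.93*84 + 0.07*66.3 = 82.761
SE_est = SD * sqrt(rxx * (1 - rxx)) = 8.35 * sqrt(0.93 * 0.07) = 8.35 * sqrt(0.0651) = 2.130478
CI = T_est +/- z * SE_est, so width = 2 * z * SE_est = 2 * 1.96 * 2.130478
Width = 8.3515

8.3515


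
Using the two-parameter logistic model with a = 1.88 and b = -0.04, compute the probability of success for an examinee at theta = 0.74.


a*(theta - b) = 1.88 * (0.74 - -0.04) = 1.4664
exp(-1.4664) = 0.2308
P = 1 / (1 + 0.2308)
P = 0.8125

0.8125


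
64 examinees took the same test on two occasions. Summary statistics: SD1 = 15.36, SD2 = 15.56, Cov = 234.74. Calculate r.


r = cov(X,Y) / (SD_X * SD_Y)
r = 234.74 / (15.36 * 15.56)
r = 234.74 / 239.0016
r = 0.9822

0.9822


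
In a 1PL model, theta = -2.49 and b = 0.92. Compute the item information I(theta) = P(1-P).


P = 1/(1+exp(-(-2.49-0.92))) = 0.032
I = P*(1-P) = 0.032 * 0.968
I = 0.031

0.031


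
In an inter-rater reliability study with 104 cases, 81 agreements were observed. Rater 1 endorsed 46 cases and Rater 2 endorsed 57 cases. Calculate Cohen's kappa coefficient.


P_o = 81/104 = 0.778846
P_e = (46*57 + 58*47) / 10816 = 0.494453
kappa = (P_o - P_e) / (1 - P_e)
kappa = (0.778846 - 0.494453) / (1 - 0.494453)
kappa = 0.5625

0.5625


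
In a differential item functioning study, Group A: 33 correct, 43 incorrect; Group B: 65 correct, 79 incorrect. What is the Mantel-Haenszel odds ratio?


Odds_A = 33/43 = 0.7674
Odds_B = 65/79 = 0.8228
OR = Odds_A / Odds_B = 0.7674 / 0.8228
Exactly, OR = (33 * 79) / (43 * 65) = 2607 / 2795
OR = 0.9327

0.9327


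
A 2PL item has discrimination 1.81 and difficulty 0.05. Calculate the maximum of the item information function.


For 2PL, max info at theta = b = 0.05
I_max = a^2 / 4 = 1.81^2 / 4
= 3.2761 / 4
I_max = 0.819

0.819


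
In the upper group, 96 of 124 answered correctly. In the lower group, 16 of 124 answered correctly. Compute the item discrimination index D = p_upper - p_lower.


p_upper = 96/124 = 0.7742
p_lower = 16/124 = 0.129
D = 0.7742 - 0.129 = 0.6452

0.6452


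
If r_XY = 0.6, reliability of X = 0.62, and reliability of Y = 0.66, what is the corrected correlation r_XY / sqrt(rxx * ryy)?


r_corrected = rxy / sqrt(rxx * ryy)
= 0.6 / sqrt(0.62 * 0.66)
= 0.6 / sqrt(0.4092)
= 0.6 / 0.639687
r_corrected = 0.938

0.938


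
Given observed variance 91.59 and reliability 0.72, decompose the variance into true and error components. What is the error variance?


var_true = rxx * var_obs = 0.72 * 91.59 = 65.9448
var_error = var_obs - var_true
var_error = 91.59 - 65.9448
var_error = 25.6452

25.6452


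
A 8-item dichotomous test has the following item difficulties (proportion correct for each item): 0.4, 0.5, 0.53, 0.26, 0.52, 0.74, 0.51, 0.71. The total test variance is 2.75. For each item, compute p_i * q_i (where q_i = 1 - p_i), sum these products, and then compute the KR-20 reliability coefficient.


For each item, compute p_i * q_i:
  Item 1: 0.4 * 0.6 = 0.24
  Item 2: 0.5 * 0.5 = 0.25
  Item 3: 0.53 * 0.47 = 0.2491
  Item 4: 0.26 * 0.74 = 0.1924
  Item 5: 0.52 * 0.48 = 0.2496
  Item 6: 0.74 * 0.26 = 0.1924
  Item 7: 0.51 * 0.49 = 0.2499
  Item 8: 0.71 * 0.29 = 0.2059
Sum(p_i * q_i) = 0.24 + 0.25 + 0.2491 + 0.1924 + 0.2496 + 0.1924 + 0.2499 + 0.2059 = 1.8293
KR-20 = (k/(k-1)) * (1 - Sum(p_i*q_i) / Var_total)
= (8/7) * (1 - 1.8293/2.75)
= 1.1429 * 0.3348
KR-20 = 0.3826

0.3826


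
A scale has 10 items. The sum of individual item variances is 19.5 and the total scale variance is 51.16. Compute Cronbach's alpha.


alpha = (k/(k-1)) * (1 - sum(si^2)/s_total^2)
= (10/9) * (1 - 19.5/51.16)
alpha = 0.6876

0.6876


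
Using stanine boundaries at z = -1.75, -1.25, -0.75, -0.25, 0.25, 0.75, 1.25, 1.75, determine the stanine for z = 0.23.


Stanine boundaries: [-1.75, -1.25, -0.75, -0.25, 0.25, 0.75, 1.25, 1.75]
z = 0.23
Check each boundary:
  z >= -1.75 -> could be stanine 2
  z >= -1.25 -> could be stanine 3
  z >= -0.75 -> could be stanine 4
  z >= -0.25 -> could be stanine 5
  z < 0.25
  z < 0.75
  z < 1.25
  z < 1.75
Highest qualifying boundary gives stanine = 5

5


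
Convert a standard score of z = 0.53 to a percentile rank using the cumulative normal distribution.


CDF(z) = 0.5 * (1 + erf(z/sqrt(2)))
erf(0.3748) = 0.4039
CDF = 0.7019
Percentile rank = 0.7019 * 100 = 70.19

70.19


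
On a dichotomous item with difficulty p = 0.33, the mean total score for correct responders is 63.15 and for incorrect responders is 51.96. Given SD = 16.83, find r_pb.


q = 1 - p = 0.67
rpb = ((M1 - M0) / SD) * sqrt(p * q)
rpb = ((63.15 - 51.96) / 16.83) * sqrt(0.33 * 0.67)
rpb = 0.3126

0.3126


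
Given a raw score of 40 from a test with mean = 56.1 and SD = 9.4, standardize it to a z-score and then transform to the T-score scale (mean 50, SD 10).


z = (X - mean) / SD = (40 - 56.1) / 9.4
z = -16.1 / 9.4
z = -1.7128
T-score = T = 50 + 10z
Carry z at full precision (z = -16.1 / 9.4) into the conversion:
T-score = 50 + 10 * (-16.1 / 9.4) = 50 + -161 / 9.4
T-score = 50 + -17.1277
T-score = 32.8723

32.8723


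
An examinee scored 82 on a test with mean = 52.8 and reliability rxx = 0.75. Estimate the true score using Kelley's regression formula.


T_est = rxx * X + (1 - rxx) * mean
T_est = 0.75 * 82 + 0.25 * 52.8
T_est = 61.5 + 13.2
T_est = 74.7

74.7


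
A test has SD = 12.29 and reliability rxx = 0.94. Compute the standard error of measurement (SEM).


SEM = SD * sqrt(1 - rxx)
SEM = 12.29 * sqrt(1 - 0.94)
SEM = 12.29 * sqrt(0.06) = 12.29 * 0.244949
SEM = 3.0104

3.0104


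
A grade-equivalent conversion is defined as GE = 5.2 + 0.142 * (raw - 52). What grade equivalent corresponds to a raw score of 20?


raw - median = 20 - 52 = -32
slope * diff = 0.142 * -32 = -4.544
GE = 5.2 + -4.544
GE = 0.656

0.656


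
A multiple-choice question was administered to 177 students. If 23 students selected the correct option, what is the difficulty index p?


Item difficulty p = number correct / total examinees
p = 23 / 177
p = 0.1299

0.1299


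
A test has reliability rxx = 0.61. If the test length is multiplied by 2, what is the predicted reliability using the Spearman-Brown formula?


r_new = (n * rxx) / (1 + (n-1) * rxx)
r_new = (2 * 0.61) / (1 + 1 * 0.61)
r_new = 1.22 / 1.61
r_new = 0.7578

0.7578


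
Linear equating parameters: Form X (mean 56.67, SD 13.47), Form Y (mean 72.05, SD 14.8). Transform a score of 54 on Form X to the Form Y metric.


slope = SD_Y / SD_X = 14.8 / 13.47 ~ 1.0987
intercept = mean_Y - slope * mean_X = 72.05 - (14.8 / 13.47) * 56.67 ~ 9.7845
Y = slope * X + intercept. To avoid rounding drift from the rounded slope/intercept, evaluate the equivalent form Y = mean_Y + SD_Y * (X - mean_X) / SD_X at full precision:
Y = 72.05 + 14.8 * (54 - 56.67) / 13.47
Y = 72.05 - 14.8 * 2.67 / 13.47
Y = 72.05 - 39.516 / 13.47
Y = 72.05 - 2.9336
Y = 69.1164

69.1164


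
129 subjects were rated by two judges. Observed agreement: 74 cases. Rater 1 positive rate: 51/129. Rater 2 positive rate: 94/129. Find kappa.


P_o = 74/129 = 0.573643
P_e = (51*94 + 78*35) / 16641 = 0.452136
kappa = (P_o - P_e) / (1 - P_e)
kappa = (0.573643 - 0.452136) / (1 - 0.452136)
kappa = 0.2218

0.2218


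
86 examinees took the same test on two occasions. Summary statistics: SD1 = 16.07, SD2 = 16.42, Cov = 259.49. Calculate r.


r = cov(X,Y) / (SD_X * SD_Y)
r = 259.49 / (16.07 * 16.42)
r = 259.49 / 263.8694
r = 0.9834

0.9834


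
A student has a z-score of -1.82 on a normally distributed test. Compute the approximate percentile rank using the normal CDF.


CDF(z) = 0.5 * (1 + erf(z/sqrt(2)))
erf(-1.2869) = -0.9312
CDF = 0.0344
Percentile rank = 0.0344 * 100 = 3.44

3.44


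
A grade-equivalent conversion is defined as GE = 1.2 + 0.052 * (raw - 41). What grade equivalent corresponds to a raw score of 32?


raw - median = 32 - 41 = -9
slope * diff = 0.052 * -9 = -0.468
GE = 1.2 + -0.468
GE = 0.732

0.732


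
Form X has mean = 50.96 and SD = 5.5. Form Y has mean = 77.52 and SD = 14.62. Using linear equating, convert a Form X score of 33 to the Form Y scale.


slope = SD_Y / SD_X = 14.62 / 5.5 ~ 2.6582
intercept = mean_Y - slope * mean_X = 77.52 - (14.62 / 5.5) * 50.96 ~ -57.9409
Y = slope * X + intercept. To avoid rounding drift from the rounded slope/intercept, evaluate the equivalent form Y = mean_Y + SD_Y * (X - mean_X) / SD_X at full precision:
Y = 77.52 + 14.62 * (33 - 50.96) / 5.5
Y = 77.52 - 14.62 * 17.96 / 5.5
Y = 77.52 - 262.5752 / 5.5
Y = 77.52 - 47.7409
Y = 29.7791

29.7791


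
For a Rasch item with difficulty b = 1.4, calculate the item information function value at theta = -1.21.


P = 1/(1+exp(-(-1.21-1.4))) = 0.0685
I = P*(1-P) = 0.0685 * 0.9315
I = 0.0638

0.0638


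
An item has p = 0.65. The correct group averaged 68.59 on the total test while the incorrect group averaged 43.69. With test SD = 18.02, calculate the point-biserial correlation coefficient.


q = 1 - p = 0.35
rpb = ((M1 - M0) / SD) * sqrt(p * q)
rpb = ((68.59 - 43.69) / 18.02) * sqrt(0.65 * 0.35)
rpb = 0.6591

0.6591


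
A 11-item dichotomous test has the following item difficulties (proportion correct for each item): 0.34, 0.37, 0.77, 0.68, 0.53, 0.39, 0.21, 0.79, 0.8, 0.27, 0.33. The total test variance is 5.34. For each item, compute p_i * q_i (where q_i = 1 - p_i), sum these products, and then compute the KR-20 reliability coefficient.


For each item, compute p_i * q_i:
  Item 1: 0.34 * 0.66 = 0.2244
  Item 2: 0.37 * 0.63 = 0.2331
  Item 3: 0.77 * 0.23 = 0.1771
  Item 4: 0.68 * 0.32 = 0.2176
  Item 5: 0.53 * 0.47 = 0.2491
  Item 6: 0.39 * 0.61 = 0.2379
  Item 7: 0.21 * 0.79 = 0.1659
  Item 8: 0.79 * 0.21 = 0.1659
  Item 9: 0.8 * 0.2 = 0.16
  Item 10: 0.27 * 0.73 = 0.1971
  Item 11: 0.33 * 0.67 = 0.2211
Sum(p_i * q_i) = 0.2244 + 0.2331 + 0.1771 + 0.2176 + 0.2491 + 0.2379 + 0.1659 + 0.1659 + 0.16 + 0.1971 + 0.2211 = 2.2492
KR-20 = (k/(k-1)) * (1 - Sum(p_i*q_i) / Var_total)
= (11/10) * (1 - 2.2492/5.34)
= 1.1 * 0.5788
KR-20 = 0.6367

0.6367


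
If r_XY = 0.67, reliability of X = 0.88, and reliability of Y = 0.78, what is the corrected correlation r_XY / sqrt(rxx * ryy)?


r_corrected = rxy / sqrt(rxx * ryy)
= 0.67 / sqrt(0.88 * 0.78)
= 0.67 / sqrt(0.6864)
= 0.67 / 0.828493
r_corrected = 0.8087

0.8087


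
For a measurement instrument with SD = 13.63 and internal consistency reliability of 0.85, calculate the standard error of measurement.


SEM = SD * sqrt(1 - rxx)
SEM = 13.63 * sqrt(1 - 0.85)
SEM = 13.63 * sqrt(0.15) = 13.63 * 0.387298
SEM = 5.2789

5.2789


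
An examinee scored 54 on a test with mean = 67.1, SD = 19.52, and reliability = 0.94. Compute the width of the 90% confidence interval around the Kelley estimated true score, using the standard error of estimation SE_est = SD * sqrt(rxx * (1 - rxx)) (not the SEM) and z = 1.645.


True score estimate = 0.94*54 + 0.06*67.1 = 54.786
SE_est = SD * sqrt(rxx * (1 - rxx)) = 19.52 * sqrt(0.94 * 0.06) = 19.52 * sqrt(0.0564) = 4.635743
CI = T_est +/- z * SE_est, so width = 2 * z * SE_est = 2 * 1.645 * 4.635743
Width = 15.2516

15.2516


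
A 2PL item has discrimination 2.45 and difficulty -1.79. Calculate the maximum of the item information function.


For 2PL, max info at theta = b = -1.79
I_max = a^2 / 4 = 2.45^2 / 4
= 6.0025 / 4
I_max = 1.5006

1.5006


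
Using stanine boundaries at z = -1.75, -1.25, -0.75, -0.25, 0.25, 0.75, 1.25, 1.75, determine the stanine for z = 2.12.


Stanine boundaries: [-1.75, -1.25, -0.75, -0.25, 0.25, 0.75, 1.25, 1.75]
z = 2.12
Check each boundary:
  z >= -1.75 -> could be stanine 2
  z >= -1.25 -> could be stanine 3
  z >= -0.75 -> could be stanine 4
  z >= -0.25 -> could be stanine 5
  z >= 0.25 -> could be stanine 6
  z >= 0.75 -> could be stanine 7
  z >= 1.25 -> could be stanine 8
  z >= 1.75 -> could be stanine 9
Highest qualifying boundary gives stanine = 9

9


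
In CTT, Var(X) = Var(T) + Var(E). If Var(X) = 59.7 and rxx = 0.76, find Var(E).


var_true = rxx * var_obs = 0.76 * 59.7 = 45.372
var_error = var_obs - var_true
var_error = 59.7 - 45.372
var_error = 14.328

14.328


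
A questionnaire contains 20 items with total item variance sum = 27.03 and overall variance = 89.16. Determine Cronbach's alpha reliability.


alpha = (k/(k-1)) * (1 - sum(si^2)/s_total^2)
= (20/19) * (1 - 27.03/89.16)
alpha = 0.7335

0.7335


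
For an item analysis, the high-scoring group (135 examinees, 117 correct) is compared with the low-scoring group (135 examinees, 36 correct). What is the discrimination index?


p_upper = 117/135 = 0.8667
p_lower = 36/135 = 0.2667
D = 0.8667 - 0.2667 = 0.6

0.6


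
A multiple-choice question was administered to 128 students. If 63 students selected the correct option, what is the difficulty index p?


Item difficulty p = number correct / total examinees
p = 63 / 128
p = 0.4922

0.4922


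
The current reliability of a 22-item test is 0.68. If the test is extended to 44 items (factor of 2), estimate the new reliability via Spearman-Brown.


r_new = (n * rxx) / (1 + (n-1) * rxx)
r_new = (2 * 0.68) / (1 + 1 * 0.68)
r_new = 1.36 / 1.68
r_new = 0.8095

0.8095


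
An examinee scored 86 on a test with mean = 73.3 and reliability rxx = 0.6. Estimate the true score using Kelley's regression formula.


T_est = rxx * X + (1 - rxx) * mean
T_est = 0.6 * 86 + 0.4 * 73.3
T_est = 51.6 + 29.32
T_est = 80.92

80.92


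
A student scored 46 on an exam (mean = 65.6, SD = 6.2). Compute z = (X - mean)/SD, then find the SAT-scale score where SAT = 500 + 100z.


z = (X - mean) / SD = (46 - 65.6) / 6.2
z = -19.6 / 6.2
z = -3.1613
SAT-scale = SAT = 500 + 100z
Carry z at full precision (z = -19.6 / 6.2) into the conversion:
SAT-scale = 500 + 100 * (-19.6 / 6.2) = 500 + -1960 / 6.2
SAT-scale = 500 + -316.129
SAT-scale = 183.871

183.871


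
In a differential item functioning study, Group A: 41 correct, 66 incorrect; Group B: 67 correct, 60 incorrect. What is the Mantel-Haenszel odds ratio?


Odds_A = 41/66 = 0.6212
Odds_B = 67/60 = 1.1167
OR = Odds_A / Odds_B = 0.6212 / 1.1167
Exactly, OR = (41 * 60) / (66 * 67) = 2460 / 4422
OR = 0.5563

0.5563


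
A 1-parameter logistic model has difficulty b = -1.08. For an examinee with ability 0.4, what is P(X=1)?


theta - b = 0.4 - -1.08 = 1.48
exp(-(theta - b)) = exp(-1.48) = 0.2276
P = 1 / (1 + 0.2276)
P = 0.8146

0.8146


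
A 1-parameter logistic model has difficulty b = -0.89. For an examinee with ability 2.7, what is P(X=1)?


theta - b = 2.7 - -0.89 = 3.59
exp(-(theta - b)) = exp(-3.59) = 0.0276
P = 1 / (1 + 0.0276)
P = 0.9731

0.9731


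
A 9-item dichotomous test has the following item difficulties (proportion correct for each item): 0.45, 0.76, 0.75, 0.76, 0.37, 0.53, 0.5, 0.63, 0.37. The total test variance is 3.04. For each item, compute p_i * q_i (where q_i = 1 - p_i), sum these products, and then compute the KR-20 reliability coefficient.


For each item, compute p_i * q_i:
  Item 1: 0.45 * 0.55 = 0.2475
  Item 2: 0.76 * 0.24 = 0.1824
  Item 3: 0.75 * 0.25 = 0.1875
  Item 4: 0.76 * 0.24 = 0.1824
  Item 5: 0.37 * 0.63 = 0.2331
  Item 6: 0.53 * 0.47 = 0.2491
  Item 7: 0.5 * 0.5 = 0.25
  Item 8: 0.63 * 0.37 = 0.2331
  Item 9: 0.37 * 0.63 = 0.2331
Sum(p_i * q_i) = 0.2475 + 0.1824 + 0.1875 + 0.1824 + 0.2331 + 0.2491 + 0.25 + 0.2331 + 0.2331 = 1.9982
KR-20 = (k/(k-1)) * (1 - Sum(p_i*q_i) / Var_total)
= (9/8) * (1 - 1.9982/3.04)
= 1.125 * 0.3427
KR-20 = 0.3855

0.3855


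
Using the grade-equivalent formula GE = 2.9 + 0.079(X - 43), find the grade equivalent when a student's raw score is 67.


raw - median = 67 - 43 = 24
slope * diff = 0.079 * 24 = 1.896
GE = 2.9 + 1.896
GE = 4.796

4.796


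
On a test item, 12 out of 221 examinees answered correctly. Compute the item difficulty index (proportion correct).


Item difficulty p = number correct / total examinees
p = 12 / 221
p = 0.0543

0.0543


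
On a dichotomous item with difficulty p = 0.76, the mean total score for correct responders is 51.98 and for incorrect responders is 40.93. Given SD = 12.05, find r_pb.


q = 1 - p = 0.24
rpb = ((M1 - M0) / SD) * sqrt(p * q)
rpb = ((51.98 - 40.93) / 12.05) * sqrt(0.76 * 0.24)
rpb = 0.3916

0.3916


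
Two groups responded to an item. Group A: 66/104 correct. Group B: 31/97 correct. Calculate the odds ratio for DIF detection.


Odds_A = 66/38 = 1.7368
Odds_B = 31/66 = 0.4697
OR = Odds_A / Odds_B = 1.7368 / 0.4697
Exactly, OR = (66 * 66) / (38 * 31) = 4356 / 1178
OR = 3.6978

3.6978


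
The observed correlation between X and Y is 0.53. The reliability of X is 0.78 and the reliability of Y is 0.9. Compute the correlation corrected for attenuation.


r_corrected = rxy / sqrt(rxx * ryy)
= 0.53 / sqrt(0.78 * 0.9)
= 0.53 / sqrt(0.702)
= 0.53 / 0.837854
r_corrected = 0.6326

0.6326


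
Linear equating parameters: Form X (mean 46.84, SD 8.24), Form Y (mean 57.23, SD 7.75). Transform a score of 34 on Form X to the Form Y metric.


slope = SD_Y / SD_X = 7.75 / 8.24 ~ 0.9405
intercept = mean_Y - slope * mean_X = 57.23 - (7.75 / 8.24) * 46.84 ~ 13.1754
Y = slope * X + intercept. To avoid rounding drift from the rounded slope/intercept, evaluate the equivalent form Y = mean_Y + SD_Y * (X - mean_X) / SD_X at full precision:
Y = 57.23 + 7.75 * (34 - 46.84) / 8.24
Y = 57.23 - 7.75 * 12.84 / 8.24
Y = 57.23 - 99.51 / 8.24
Y = 57.23 - 12.0765
Y = 45.1535

45.1535


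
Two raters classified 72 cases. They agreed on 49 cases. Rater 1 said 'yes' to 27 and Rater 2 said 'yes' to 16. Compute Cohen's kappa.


P_o = 49/72 = 0.680556
P_e = (27*16 + 45*56) / 5184 = 0.569444
kappa = (P_o - P_e) / (1 - P_e)
kappa = (0.680556 - 0.569444) / (1 - 0.569444)
kappa = 0.2581

0.2581


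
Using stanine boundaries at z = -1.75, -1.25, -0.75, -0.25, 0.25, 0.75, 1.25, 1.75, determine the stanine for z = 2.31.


Stanine boundaries: [-1.75, -1.25, -0.75, -0.25, 0.25, 0.75, 1.25, 1.75]
z = 2.31
Check each boundary:
  z >= -1.75 -> could be stanine 2
  z >= -1.25 -> could be stanine 3
  z >= -0.75 -> could be stanine 4
  z >= -0.25 -> could be stanine 5
  z >= 0.25 -> could be stanine 6
  z >= 0.75 -> could be stanine 7
  z >= 1.25 -> could be stanine 8
  z >= 1.75 -> could be stanine 9
Highest qualifying boundary gives stanine = 9

9


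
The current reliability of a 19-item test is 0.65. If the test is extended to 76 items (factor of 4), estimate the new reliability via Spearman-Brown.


r_new = (n * rxx) / (1 + (n-1) * rxx)
r_new = (4 * 0.65) / (1 + 3 * 0.65)
r_new = 2.6 / 2.95
r_new = 0.8814

0.8814


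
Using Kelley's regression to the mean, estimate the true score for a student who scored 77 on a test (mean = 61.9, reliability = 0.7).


T_est = rxx * X + (1 - rxx) * mean
T_est = 0.7 * 77 + 0.3 * 61.9
T_est = 53.9 + 18.57
T_est = 72.47

72.47


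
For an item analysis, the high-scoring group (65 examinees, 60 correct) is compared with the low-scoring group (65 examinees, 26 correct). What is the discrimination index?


p_upper = 60/65 = 0.9231
p_lower = 26/65 = 0.4
D = 0.9231 - 0.4 = 0.5231

0.5231


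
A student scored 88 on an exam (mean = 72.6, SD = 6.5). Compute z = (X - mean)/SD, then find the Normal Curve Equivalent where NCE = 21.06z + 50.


z = (X - mean) / SD = (88 - 72.6) / 6.5
z = 15.4 / 6.5
z = 2.3692
NCE = NCE = 21.06z + 50
Carry z at full precision (z = 15.4 / 6.5) into the conversion:
NCE = 21.06 * (15.4 / 6.5) + 50 = 324.324 / 6.5 + 50
NCE = 49.896 + 50
NCE = 99.896

99.896


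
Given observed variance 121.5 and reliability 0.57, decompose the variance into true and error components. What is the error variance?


var_true = rxx * var_obs = 0.57 * 121.5 = 69.255
var_error = var_obs - var_true
var_error = 121.5 - 69.255
var_error = 52.245

52.245


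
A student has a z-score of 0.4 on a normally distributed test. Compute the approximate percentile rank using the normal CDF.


CDF(z) = 0.5 * (1 + erf(z/sqrt(2)))
erf(0.2828) = 0.3108
CDF = 0.6554
Percentile rank = 0.6554 * 100 = 65.54

65.54


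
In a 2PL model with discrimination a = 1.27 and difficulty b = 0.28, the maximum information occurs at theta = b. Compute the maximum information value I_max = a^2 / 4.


For 2PL, max info at theta = b = 0.28
I_max = a^2 / 4 = 1.27^2 / 4
= 1.6129 / 4
I_max = 0.4032

0.4032


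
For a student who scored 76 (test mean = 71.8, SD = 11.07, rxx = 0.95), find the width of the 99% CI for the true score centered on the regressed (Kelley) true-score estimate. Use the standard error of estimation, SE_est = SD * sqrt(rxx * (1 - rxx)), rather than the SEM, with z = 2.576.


True score estimate = 0.95*76 + 0.05*71.8 = 75.79
SE_est = SD * sqrt(rxx * (1 - rxx)) = 11.07 * sqrt(0.95 * 0.05) = 11.07 * sqrt(0.0475) = 2.412651
CI = T_est +/- z * SE_est, so width = 2 * z * SE_est = 2 * 2.576 * 2.412651
Width = 12.43

12.43


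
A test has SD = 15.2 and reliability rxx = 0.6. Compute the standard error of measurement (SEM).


SEM = SD * sqrt(1 - rxx)
SEM = 15.2 * sqrt(1 - 0.6)
SEM = 15.2 * sqrt(0.4) = 15.2 * 0.632456
SEM = 9.6133

9.6133
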